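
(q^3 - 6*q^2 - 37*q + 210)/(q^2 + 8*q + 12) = (q^2 - 12*q + 35)/(q + 2)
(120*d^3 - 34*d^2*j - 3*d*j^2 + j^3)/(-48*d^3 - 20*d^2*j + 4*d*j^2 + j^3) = (-5*d + j)/(2*d + j)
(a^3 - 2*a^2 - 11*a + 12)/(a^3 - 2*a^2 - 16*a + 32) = (a^2 + 2*a - 3)/(a^2 + 2*a - 8)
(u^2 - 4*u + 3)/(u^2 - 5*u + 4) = (u - 3)/(u - 4)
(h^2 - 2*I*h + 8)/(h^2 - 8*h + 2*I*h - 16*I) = (h - 4*I)/(h - 8)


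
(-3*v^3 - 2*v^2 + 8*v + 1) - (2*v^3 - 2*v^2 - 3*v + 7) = -5*v^3 + 11*v - 6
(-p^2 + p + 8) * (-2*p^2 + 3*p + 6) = 2*p^4 - 5*p^3 - 19*p^2 + 30*p + 48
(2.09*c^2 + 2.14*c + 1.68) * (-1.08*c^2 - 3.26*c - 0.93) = -2.2572*c^4 - 9.1246*c^3 - 10.7345*c^2 - 7.467*c - 1.5624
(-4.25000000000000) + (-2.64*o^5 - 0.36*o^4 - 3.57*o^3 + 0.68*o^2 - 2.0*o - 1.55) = -2.64*o^5 - 0.36*o^4 - 3.57*o^3 + 0.68*o^2 - 2.0*o - 5.8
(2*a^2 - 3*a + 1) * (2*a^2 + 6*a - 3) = 4*a^4 + 6*a^3 - 22*a^2 + 15*a - 3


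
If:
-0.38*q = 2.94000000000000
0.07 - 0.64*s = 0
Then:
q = -7.74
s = 0.11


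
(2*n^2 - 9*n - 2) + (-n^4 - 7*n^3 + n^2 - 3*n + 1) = -n^4 - 7*n^3 + 3*n^2 - 12*n - 1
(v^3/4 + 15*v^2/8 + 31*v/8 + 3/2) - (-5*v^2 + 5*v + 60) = v^3/4 + 55*v^2/8 - 9*v/8 - 117/2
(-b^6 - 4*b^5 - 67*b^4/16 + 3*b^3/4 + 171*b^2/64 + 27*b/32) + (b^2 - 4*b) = -b^6 - 4*b^5 - 67*b^4/16 + 3*b^3/4 + 235*b^2/64 - 101*b/32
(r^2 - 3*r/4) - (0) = r^2 - 3*r/4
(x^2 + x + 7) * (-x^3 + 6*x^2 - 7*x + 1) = -x^5 + 5*x^4 - 8*x^3 + 36*x^2 - 48*x + 7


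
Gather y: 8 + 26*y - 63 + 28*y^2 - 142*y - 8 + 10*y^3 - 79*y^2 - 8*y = 10*y^3 - 51*y^2 - 124*y - 63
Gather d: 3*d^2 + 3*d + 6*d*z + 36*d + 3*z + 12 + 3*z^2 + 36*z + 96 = 3*d^2 + d*(6*z + 39) + 3*z^2 + 39*z + 108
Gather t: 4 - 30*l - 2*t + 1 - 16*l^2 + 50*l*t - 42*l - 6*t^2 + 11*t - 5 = -16*l^2 - 72*l - 6*t^2 + t*(50*l + 9)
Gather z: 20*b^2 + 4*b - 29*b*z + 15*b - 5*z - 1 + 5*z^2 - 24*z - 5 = 20*b^2 + 19*b + 5*z^2 + z*(-29*b - 29) - 6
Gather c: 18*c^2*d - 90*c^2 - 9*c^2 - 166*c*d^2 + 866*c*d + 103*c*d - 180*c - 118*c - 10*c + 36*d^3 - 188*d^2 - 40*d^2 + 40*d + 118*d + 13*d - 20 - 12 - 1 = c^2*(18*d - 99) + c*(-166*d^2 + 969*d - 308) + 36*d^3 - 228*d^2 + 171*d - 33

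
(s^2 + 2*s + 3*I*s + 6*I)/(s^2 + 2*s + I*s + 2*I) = (s + 3*I)/(s + I)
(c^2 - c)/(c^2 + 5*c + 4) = c*(c - 1)/(c^2 + 5*c + 4)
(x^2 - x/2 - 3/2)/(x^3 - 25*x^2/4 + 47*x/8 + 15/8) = 4*(x + 1)/(4*x^2 - 19*x - 5)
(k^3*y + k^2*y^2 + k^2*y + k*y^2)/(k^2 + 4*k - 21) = k*y*(k^2 + k*y + k + y)/(k^2 + 4*k - 21)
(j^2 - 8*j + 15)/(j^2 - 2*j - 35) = (-j^2 + 8*j - 15)/(-j^2 + 2*j + 35)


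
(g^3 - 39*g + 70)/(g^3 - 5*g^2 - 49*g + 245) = (g - 2)/(g - 7)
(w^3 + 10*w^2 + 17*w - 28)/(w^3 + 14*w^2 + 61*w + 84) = (w - 1)/(w + 3)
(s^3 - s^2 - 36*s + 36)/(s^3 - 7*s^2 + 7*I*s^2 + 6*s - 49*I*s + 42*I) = (s + 6)/(s + 7*I)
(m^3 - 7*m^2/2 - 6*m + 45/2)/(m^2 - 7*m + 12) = (2*m^2 - m - 15)/(2*(m - 4))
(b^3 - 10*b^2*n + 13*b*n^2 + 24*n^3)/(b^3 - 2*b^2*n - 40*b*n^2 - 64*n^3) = (b^2 - 2*b*n - 3*n^2)/(b^2 + 6*b*n + 8*n^2)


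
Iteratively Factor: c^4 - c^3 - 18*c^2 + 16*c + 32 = (c + 4)*(c^3 - 5*c^2 + 2*c + 8) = (c - 4)*(c + 4)*(c^2 - c - 2) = (c - 4)*(c + 1)*(c + 4)*(c - 2)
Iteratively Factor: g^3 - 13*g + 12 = (g + 4)*(g^2 - 4*g + 3) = (g - 1)*(g + 4)*(g - 3)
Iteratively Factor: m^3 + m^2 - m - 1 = (m + 1)*(m^2 - 1) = (m - 1)*(m + 1)*(m + 1)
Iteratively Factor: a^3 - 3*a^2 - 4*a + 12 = (a + 2)*(a^2 - 5*a + 6) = (a - 3)*(a + 2)*(a - 2)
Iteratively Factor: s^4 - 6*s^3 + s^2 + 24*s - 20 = (s - 2)*(s^3 - 4*s^2 - 7*s + 10) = (s - 2)*(s + 2)*(s^2 - 6*s + 5) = (s - 2)*(s - 1)*(s + 2)*(s - 5)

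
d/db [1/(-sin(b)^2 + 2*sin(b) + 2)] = 2*(sin(b) - 1)*cos(b)/(2*sin(b) + cos(b)^2 + 1)^2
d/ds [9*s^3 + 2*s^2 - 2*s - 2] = 27*s^2 + 4*s - 2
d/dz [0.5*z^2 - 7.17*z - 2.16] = 1.0*z - 7.17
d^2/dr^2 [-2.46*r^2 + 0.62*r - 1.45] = -4.92000000000000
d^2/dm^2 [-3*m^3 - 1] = -18*m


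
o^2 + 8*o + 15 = (o + 3)*(o + 5)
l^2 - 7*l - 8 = (l - 8)*(l + 1)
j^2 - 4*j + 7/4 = (j - 7/2)*(j - 1/2)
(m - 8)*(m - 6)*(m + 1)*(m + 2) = m^4 - 11*m^3 + 8*m^2 + 116*m + 96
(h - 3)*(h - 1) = h^2 - 4*h + 3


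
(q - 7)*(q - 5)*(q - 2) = q^3 - 14*q^2 + 59*q - 70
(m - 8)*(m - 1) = m^2 - 9*m + 8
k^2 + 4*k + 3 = (k + 1)*(k + 3)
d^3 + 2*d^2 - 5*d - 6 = (d - 2)*(d + 1)*(d + 3)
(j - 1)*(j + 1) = j^2 - 1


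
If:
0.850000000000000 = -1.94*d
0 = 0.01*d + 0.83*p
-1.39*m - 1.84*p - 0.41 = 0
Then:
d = -0.44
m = -0.30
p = 0.01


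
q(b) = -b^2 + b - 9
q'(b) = 1 - 2*b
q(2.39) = -12.32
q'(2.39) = -3.78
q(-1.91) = -14.56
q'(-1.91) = 4.82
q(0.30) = -8.79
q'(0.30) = 0.40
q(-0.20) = -9.24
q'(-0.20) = 1.40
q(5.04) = -29.36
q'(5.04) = -9.08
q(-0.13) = -9.15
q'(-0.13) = 1.26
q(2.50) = -12.75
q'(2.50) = -4.00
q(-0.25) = -9.31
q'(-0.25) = 1.50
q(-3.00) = -21.00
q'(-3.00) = 7.00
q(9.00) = -81.00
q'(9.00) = -17.00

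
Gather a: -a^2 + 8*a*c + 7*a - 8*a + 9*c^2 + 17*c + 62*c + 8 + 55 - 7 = -a^2 + a*(8*c - 1) + 9*c^2 + 79*c + 56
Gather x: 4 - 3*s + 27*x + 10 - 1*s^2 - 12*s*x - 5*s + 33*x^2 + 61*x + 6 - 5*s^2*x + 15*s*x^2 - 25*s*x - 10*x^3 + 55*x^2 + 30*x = -s^2 - 8*s - 10*x^3 + x^2*(15*s + 88) + x*(-5*s^2 - 37*s + 118) + 20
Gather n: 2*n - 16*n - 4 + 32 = 28 - 14*n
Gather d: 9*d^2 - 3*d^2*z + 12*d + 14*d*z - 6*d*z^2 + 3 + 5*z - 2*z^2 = d^2*(9 - 3*z) + d*(-6*z^2 + 14*z + 12) - 2*z^2 + 5*z + 3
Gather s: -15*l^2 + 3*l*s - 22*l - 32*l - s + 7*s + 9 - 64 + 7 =-15*l^2 - 54*l + s*(3*l + 6) - 48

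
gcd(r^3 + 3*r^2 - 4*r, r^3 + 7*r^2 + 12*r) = r^2 + 4*r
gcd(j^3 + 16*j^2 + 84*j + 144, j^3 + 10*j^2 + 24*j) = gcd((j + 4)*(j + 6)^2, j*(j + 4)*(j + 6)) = j^2 + 10*j + 24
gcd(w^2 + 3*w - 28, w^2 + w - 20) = w - 4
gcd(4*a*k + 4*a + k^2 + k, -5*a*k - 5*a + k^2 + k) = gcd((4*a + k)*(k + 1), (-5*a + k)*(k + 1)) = k + 1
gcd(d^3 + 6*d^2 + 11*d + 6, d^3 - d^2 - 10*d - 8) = d^2 + 3*d + 2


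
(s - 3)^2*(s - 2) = s^3 - 8*s^2 + 21*s - 18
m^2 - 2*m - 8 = (m - 4)*(m + 2)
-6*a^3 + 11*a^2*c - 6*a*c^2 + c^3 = (-3*a + c)*(-2*a + c)*(-a + c)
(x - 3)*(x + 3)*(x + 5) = x^3 + 5*x^2 - 9*x - 45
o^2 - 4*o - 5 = (o - 5)*(o + 1)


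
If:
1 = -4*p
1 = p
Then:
No Solution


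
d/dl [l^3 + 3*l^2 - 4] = 3*l*(l + 2)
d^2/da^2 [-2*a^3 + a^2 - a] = 2 - 12*a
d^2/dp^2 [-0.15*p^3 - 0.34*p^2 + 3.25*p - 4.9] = -0.9*p - 0.68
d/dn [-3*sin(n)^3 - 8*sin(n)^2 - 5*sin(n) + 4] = (-16*sin(n) + 9*cos(n)^2 - 14)*cos(n)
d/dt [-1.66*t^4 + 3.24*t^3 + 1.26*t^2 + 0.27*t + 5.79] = -6.64*t^3 + 9.72*t^2 + 2.52*t + 0.27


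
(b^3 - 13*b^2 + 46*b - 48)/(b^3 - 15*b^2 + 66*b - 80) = (b - 3)/(b - 5)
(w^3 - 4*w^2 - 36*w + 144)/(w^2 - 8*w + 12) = (w^2 + 2*w - 24)/(w - 2)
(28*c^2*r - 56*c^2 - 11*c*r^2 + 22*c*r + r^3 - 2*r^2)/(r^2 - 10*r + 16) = (28*c^2 - 11*c*r + r^2)/(r - 8)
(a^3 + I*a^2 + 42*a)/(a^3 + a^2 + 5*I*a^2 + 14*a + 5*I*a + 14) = a*(a - 6*I)/(a^2 + a*(1 - 2*I) - 2*I)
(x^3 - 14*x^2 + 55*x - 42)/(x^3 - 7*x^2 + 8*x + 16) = (x^3 - 14*x^2 + 55*x - 42)/(x^3 - 7*x^2 + 8*x + 16)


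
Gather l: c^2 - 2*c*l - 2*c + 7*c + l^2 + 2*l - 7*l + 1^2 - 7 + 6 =c^2 + 5*c + l^2 + l*(-2*c - 5)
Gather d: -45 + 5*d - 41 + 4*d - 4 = 9*d - 90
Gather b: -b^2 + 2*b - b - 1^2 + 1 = -b^2 + b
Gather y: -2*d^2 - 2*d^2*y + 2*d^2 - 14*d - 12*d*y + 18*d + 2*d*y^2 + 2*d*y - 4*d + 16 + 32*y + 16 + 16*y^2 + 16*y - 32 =y^2*(2*d + 16) + y*(-2*d^2 - 10*d + 48)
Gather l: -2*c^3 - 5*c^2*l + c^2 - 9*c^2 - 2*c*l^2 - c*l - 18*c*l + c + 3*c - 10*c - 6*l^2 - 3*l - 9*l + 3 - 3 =-2*c^3 - 8*c^2 - 6*c + l^2*(-2*c - 6) + l*(-5*c^2 - 19*c - 12)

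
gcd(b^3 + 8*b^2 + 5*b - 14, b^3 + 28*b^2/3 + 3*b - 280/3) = b + 7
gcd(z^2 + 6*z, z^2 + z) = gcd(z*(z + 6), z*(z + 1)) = z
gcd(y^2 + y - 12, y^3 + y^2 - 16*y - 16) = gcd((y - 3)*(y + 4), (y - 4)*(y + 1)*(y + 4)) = y + 4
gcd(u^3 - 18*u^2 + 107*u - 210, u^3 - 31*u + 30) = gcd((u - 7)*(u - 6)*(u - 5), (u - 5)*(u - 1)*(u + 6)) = u - 5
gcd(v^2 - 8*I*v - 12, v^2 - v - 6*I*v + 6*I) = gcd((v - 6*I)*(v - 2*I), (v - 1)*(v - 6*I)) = v - 6*I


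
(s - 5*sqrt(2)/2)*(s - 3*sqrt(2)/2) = s^2 - 4*sqrt(2)*s + 15/2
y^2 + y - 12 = (y - 3)*(y + 4)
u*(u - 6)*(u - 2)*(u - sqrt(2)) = u^4 - 8*u^3 - sqrt(2)*u^3 + 8*sqrt(2)*u^2 + 12*u^2 - 12*sqrt(2)*u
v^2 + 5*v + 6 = (v + 2)*(v + 3)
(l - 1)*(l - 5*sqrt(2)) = l^2 - 5*sqrt(2)*l - l + 5*sqrt(2)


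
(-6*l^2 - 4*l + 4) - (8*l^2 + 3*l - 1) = -14*l^2 - 7*l + 5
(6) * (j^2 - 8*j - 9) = 6*j^2 - 48*j - 54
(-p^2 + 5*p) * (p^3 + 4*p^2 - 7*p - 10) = -p^5 + p^4 + 27*p^3 - 25*p^2 - 50*p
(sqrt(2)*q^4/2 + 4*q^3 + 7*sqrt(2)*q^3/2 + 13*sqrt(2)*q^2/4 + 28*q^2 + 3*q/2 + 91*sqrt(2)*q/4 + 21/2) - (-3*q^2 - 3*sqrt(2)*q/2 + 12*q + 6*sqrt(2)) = sqrt(2)*q^4/2 + 4*q^3 + 7*sqrt(2)*q^3/2 + 13*sqrt(2)*q^2/4 + 31*q^2 - 21*q/2 + 97*sqrt(2)*q/4 - 6*sqrt(2) + 21/2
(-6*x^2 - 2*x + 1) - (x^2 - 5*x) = -7*x^2 + 3*x + 1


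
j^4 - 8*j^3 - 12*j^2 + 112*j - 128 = (j - 8)*(j - 2)^2*(j + 4)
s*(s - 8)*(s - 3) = s^3 - 11*s^2 + 24*s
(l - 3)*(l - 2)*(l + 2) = l^3 - 3*l^2 - 4*l + 12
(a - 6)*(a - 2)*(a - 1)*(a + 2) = a^4 - 7*a^3 + 2*a^2 + 28*a - 24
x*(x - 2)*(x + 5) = x^3 + 3*x^2 - 10*x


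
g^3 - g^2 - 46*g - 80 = (g - 8)*(g + 2)*(g + 5)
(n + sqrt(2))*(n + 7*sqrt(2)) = n^2 + 8*sqrt(2)*n + 14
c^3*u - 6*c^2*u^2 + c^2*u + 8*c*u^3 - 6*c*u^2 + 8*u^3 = (c - 4*u)*(c - 2*u)*(c*u + u)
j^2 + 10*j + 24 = (j + 4)*(j + 6)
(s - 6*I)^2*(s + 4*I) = s^3 - 8*I*s^2 + 12*s - 144*I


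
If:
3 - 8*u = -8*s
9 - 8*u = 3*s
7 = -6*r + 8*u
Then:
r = 2/33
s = 6/11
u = 81/88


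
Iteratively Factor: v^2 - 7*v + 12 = (v - 3)*(v - 4)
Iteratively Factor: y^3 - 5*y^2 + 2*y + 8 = (y - 2)*(y^2 - 3*y - 4) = (y - 2)*(y + 1)*(y - 4)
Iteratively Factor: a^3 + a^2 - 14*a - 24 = (a + 2)*(a^2 - a - 12) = (a - 4)*(a + 2)*(a + 3)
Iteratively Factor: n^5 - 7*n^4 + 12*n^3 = (n)*(n^4 - 7*n^3 + 12*n^2) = n^2*(n^3 - 7*n^2 + 12*n) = n^3*(n^2 - 7*n + 12) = n^3*(n - 3)*(n - 4)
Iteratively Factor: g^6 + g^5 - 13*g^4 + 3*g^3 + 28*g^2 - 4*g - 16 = (g + 1)*(g^5 - 13*g^3 + 16*g^2 + 12*g - 16) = (g + 1)^2*(g^4 - g^3 - 12*g^2 + 28*g - 16) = (g - 2)*(g + 1)^2*(g^3 + g^2 - 10*g + 8) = (g - 2)^2*(g + 1)^2*(g^2 + 3*g - 4) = (g - 2)^2*(g - 1)*(g + 1)^2*(g + 4)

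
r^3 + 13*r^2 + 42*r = r*(r + 6)*(r + 7)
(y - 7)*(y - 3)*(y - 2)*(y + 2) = y^4 - 10*y^3 + 17*y^2 + 40*y - 84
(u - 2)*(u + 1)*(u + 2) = u^3 + u^2 - 4*u - 4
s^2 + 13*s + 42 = (s + 6)*(s + 7)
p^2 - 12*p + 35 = (p - 7)*(p - 5)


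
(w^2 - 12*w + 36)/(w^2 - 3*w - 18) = (w - 6)/(w + 3)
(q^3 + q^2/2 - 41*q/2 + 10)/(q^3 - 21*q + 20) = (q - 1/2)/(q - 1)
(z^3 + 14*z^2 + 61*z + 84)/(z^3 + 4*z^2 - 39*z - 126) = (z + 4)/(z - 6)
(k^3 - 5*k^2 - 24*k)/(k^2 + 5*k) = (k^2 - 5*k - 24)/(k + 5)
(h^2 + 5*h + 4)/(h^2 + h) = (h + 4)/h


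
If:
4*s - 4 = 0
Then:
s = 1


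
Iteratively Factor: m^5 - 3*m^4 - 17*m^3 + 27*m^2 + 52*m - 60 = (m - 5)*(m^4 + 2*m^3 - 7*m^2 - 8*m + 12) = (m - 5)*(m + 2)*(m^3 - 7*m + 6) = (m - 5)*(m + 2)*(m + 3)*(m^2 - 3*m + 2) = (m - 5)*(m - 1)*(m + 2)*(m + 3)*(m - 2)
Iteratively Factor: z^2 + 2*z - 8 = (z - 2)*(z + 4)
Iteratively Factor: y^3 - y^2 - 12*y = (y + 3)*(y^2 - 4*y) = y*(y + 3)*(y - 4)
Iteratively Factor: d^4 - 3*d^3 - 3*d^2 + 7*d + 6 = (d + 1)*(d^3 - 4*d^2 + d + 6) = (d - 2)*(d + 1)*(d^2 - 2*d - 3) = (d - 2)*(d + 1)^2*(d - 3)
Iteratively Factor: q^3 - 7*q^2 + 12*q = (q - 3)*(q^2 - 4*q) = q*(q - 3)*(q - 4)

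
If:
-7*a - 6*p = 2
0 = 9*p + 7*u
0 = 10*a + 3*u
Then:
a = -18/203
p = -20/87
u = 60/203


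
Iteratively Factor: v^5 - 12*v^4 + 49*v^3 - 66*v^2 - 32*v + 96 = (v - 4)*(v^4 - 8*v^3 + 17*v^2 + 2*v - 24) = (v - 4)*(v - 3)*(v^3 - 5*v^2 + 2*v + 8) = (v - 4)*(v - 3)*(v + 1)*(v^2 - 6*v + 8) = (v - 4)*(v - 3)*(v - 2)*(v + 1)*(v - 4)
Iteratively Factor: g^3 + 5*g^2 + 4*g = (g + 4)*(g^2 + g) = g*(g + 4)*(g + 1)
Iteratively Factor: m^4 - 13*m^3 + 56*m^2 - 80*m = (m)*(m^3 - 13*m^2 + 56*m - 80) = m*(m - 4)*(m^2 - 9*m + 20) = m*(m - 4)^2*(m - 5)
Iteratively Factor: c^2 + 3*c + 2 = (c + 1)*(c + 2)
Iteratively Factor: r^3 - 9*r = (r - 3)*(r^2 + 3*r) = r*(r - 3)*(r + 3)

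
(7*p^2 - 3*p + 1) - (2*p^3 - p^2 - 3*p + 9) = -2*p^3 + 8*p^2 - 8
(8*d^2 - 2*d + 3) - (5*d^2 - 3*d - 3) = 3*d^2 + d + 6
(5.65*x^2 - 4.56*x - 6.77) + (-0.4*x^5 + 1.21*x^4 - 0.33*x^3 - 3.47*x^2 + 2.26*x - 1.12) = -0.4*x^5 + 1.21*x^4 - 0.33*x^3 + 2.18*x^2 - 2.3*x - 7.89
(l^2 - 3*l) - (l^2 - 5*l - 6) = 2*l + 6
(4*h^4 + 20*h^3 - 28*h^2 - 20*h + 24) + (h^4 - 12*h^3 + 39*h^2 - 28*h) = 5*h^4 + 8*h^3 + 11*h^2 - 48*h + 24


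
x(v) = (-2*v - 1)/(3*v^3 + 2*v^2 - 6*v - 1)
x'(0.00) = -4.00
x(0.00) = 1.00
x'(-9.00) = 0.00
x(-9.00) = -0.00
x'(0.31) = -0.17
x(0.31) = 0.63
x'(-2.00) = -2.24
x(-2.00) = -0.60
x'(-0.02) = -5.27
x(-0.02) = 1.09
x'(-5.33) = -0.01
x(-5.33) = -0.03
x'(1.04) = 9.57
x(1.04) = 1.81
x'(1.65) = 1.43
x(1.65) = -0.54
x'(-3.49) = -0.05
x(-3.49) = -0.07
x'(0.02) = -3.13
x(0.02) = 0.93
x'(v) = (-2*v - 1)*(-9*v^2 - 4*v + 6)/(3*v^3 + 2*v^2 - 6*v - 1)^2 - 2/(3*v^3 + 2*v^2 - 6*v - 1)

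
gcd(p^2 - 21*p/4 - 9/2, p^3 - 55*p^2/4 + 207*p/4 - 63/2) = p - 6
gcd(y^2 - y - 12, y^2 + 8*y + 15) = y + 3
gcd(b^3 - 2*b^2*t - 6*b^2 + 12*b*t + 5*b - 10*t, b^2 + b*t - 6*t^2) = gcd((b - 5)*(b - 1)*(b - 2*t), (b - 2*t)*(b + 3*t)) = -b + 2*t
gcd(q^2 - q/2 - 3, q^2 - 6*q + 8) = q - 2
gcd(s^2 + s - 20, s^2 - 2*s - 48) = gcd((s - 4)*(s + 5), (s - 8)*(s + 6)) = 1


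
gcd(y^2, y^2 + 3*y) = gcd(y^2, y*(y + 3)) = y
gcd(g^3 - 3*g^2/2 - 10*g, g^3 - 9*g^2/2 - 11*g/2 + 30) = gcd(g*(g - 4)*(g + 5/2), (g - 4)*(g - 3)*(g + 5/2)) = g^2 - 3*g/2 - 10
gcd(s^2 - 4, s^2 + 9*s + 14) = s + 2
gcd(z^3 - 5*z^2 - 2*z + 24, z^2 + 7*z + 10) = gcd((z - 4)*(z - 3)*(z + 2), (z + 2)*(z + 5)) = z + 2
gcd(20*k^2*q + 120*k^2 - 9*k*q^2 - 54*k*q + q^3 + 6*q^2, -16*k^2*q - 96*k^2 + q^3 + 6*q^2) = -4*k*q - 24*k + q^2 + 6*q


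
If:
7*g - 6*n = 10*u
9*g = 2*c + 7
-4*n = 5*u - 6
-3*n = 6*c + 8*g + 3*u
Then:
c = -1061/658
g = 138/329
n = 213/47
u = -114/47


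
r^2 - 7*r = r*(r - 7)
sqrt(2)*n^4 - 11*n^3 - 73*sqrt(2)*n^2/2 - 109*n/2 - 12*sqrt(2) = (n - 8*sqrt(2))*(n + sqrt(2)/2)*(n + 3*sqrt(2)/2)*(sqrt(2)*n + 1)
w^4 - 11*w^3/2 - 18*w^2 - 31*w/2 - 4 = (w - 8)*(w + 1/2)*(w + 1)^2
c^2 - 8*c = c*(c - 8)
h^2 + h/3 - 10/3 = (h - 5/3)*(h + 2)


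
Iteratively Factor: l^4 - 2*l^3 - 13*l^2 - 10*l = (l + 1)*(l^3 - 3*l^2 - 10*l) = (l + 1)*(l + 2)*(l^2 - 5*l) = (l - 5)*(l + 1)*(l + 2)*(l)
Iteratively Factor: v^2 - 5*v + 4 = (v - 4)*(v - 1)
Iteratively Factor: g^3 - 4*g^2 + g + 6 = (g + 1)*(g^2 - 5*g + 6) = (g - 3)*(g + 1)*(g - 2)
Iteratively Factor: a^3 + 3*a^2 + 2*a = (a + 1)*(a^2 + 2*a) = (a + 1)*(a + 2)*(a)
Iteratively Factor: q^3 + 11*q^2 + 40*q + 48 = (q + 3)*(q^2 + 8*q + 16) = (q + 3)*(q + 4)*(q + 4)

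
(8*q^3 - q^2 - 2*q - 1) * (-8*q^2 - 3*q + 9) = -64*q^5 - 16*q^4 + 91*q^3 + 5*q^2 - 15*q - 9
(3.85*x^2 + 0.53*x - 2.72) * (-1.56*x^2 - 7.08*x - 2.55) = -6.006*x^4 - 28.0848*x^3 - 9.3267*x^2 + 17.9061*x + 6.936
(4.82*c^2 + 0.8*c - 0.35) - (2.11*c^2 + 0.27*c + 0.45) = 2.71*c^2 + 0.53*c - 0.8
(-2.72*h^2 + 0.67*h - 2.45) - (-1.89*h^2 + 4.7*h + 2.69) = -0.83*h^2 - 4.03*h - 5.14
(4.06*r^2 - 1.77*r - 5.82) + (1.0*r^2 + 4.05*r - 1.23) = 5.06*r^2 + 2.28*r - 7.05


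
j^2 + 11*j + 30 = (j + 5)*(j + 6)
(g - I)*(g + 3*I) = g^2 + 2*I*g + 3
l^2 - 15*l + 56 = (l - 8)*(l - 7)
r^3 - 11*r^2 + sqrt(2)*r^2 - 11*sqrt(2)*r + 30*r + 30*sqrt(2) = (r - 6)*(r - 5)*(r + sqrt(2))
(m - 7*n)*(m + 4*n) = m^2 - 3*m*n - 28*n^2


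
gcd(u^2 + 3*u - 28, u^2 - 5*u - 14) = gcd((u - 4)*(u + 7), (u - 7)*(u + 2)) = 1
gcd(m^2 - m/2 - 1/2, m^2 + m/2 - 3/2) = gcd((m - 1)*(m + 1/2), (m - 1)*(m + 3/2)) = m - 1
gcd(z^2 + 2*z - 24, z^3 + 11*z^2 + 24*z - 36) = z + 6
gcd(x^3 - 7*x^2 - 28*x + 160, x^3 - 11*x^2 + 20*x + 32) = x^2 - 12*x + 32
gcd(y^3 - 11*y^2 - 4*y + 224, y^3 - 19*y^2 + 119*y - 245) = y - 7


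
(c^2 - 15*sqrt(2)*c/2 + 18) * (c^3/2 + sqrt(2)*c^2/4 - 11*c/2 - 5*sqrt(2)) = c^5/2 - 7*sqrt(2)*c^4/2 - c^3/4 + 163*sqrt(2)*c^2/4 - 24*c - 90*sqrt(2)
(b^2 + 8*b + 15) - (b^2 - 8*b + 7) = 16*b + 8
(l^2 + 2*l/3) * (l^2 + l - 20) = l^4 + 5*l^3/3 - 58*l^2/3 - 40*l/3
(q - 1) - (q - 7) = 6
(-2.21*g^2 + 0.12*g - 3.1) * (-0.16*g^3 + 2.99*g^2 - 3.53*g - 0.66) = 0.3536*g^5 - 6.6271*g^4 + 8.6561*g^3 - 8.234*g^2 + 10.8638*g + 2.046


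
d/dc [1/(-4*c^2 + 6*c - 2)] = (4*c - 3)/(2*(2*c^2 - 3*c + 1)^2)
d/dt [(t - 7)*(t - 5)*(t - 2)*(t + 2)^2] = 5*t^4 - 40*t^3 + 21*t^2 + 220*t - 44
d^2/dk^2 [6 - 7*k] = 0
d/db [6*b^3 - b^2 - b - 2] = 18*b^2 - 2*b - 1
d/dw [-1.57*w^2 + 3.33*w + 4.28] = 3.33 - 3.14*w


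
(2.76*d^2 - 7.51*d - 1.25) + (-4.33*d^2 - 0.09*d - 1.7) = -1.57*d^2 - 7.6*d - 2.95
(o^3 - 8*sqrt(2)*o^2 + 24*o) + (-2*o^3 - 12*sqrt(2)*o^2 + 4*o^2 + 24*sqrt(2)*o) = -o^3 - 20*sqrt(2)*o^2 + 4*o^2 + 24*o + 24*sqrt(2)*o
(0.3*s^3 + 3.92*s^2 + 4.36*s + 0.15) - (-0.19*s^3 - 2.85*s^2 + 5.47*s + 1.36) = 0.49*s^3 + 6.77*s^2 - 1.11*s - 1.21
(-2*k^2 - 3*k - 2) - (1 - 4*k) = -2*k^2 + k - 3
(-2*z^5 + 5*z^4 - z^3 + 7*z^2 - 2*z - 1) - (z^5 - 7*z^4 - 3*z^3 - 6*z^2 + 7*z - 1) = -3*z^5 + 12*z^4 + 2*z^3 + 13*z^2 - 9*z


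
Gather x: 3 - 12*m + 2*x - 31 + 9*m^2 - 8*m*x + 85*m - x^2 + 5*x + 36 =9*m^2 + 73*m - x^2 + x*(7 - 8*m) + 8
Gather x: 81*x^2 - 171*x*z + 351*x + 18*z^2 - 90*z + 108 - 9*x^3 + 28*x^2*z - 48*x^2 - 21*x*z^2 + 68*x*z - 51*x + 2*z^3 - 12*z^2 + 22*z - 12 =-9*x^3 + x^2*(28*z + 33) + x*(-21*z^2 - 103*z + 300) + 2*z^3 + 6*z^2 - 68*z + 96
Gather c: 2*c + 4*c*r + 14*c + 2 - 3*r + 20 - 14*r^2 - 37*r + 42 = c*(4*r + 16) - 14*r^2 - 40*r + 64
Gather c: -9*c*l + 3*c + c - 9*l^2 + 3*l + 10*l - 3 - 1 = c*(4 - 9*l) - 9*l^2 + 13*l - 4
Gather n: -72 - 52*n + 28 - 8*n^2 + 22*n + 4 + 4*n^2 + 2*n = -4*n^2 - 28*n - 40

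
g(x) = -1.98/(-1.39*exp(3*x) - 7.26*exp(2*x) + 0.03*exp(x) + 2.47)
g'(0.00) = -0.98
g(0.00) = 0.32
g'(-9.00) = 0.00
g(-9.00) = -0.80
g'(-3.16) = -0.01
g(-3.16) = -0.81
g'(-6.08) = -0.00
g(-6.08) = -0.80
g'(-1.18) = -0.95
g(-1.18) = -1.13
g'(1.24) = -0.03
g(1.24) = 0.01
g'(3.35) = -0.00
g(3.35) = 0.00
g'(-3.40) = -0.01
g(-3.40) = -0.80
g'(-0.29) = -4.20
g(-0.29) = 0.92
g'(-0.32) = -5.23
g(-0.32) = 1.06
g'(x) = -1.98*(4.17*exp(3*x) + 14.52*exp(2*x) - 0.03*exp(x))/(-1.39*exp(3*x) - 7.26*exp(2*x) + 0.03*exp(x) + 2.47)^2 = (-8.2566*exp(2*x) - 28.7496*exp(x) + 0.0594)*exp(x)/(1.39*exp(3*x) + 7.26*exp(2*x) - 0.03*exp(x) - 2.47)^2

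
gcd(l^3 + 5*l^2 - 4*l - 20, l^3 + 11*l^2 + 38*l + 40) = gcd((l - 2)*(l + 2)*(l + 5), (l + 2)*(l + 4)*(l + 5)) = l^2 + 7*l + 10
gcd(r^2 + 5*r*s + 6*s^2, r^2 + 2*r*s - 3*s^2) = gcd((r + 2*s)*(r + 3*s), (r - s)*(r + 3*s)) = r + 3*s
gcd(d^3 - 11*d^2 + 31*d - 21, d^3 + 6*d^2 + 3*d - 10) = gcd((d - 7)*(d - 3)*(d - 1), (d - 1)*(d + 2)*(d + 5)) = d - 1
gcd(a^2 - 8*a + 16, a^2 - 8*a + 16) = a^2 - 8*a + 16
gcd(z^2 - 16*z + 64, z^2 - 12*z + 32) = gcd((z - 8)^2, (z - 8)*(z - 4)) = z - 8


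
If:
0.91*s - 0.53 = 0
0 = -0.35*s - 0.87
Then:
No Solution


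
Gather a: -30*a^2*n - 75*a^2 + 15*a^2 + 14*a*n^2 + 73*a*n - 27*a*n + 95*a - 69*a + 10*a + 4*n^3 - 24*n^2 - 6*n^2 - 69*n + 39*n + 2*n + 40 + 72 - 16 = a^2*(-30*n - 60) + a*(14*n^2 + 46*n + 36) + 4*n^3 - 30*n^2 - 28*n + 96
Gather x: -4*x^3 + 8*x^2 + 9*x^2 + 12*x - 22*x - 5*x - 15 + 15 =-4*x^3 + 17*x^2 - 15*x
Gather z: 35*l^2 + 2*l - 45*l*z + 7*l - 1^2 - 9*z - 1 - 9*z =35*l^2 + 9*l + z*(-45*l - 18) - 2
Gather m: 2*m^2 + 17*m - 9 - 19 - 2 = 2*m^2 + 17*m - 30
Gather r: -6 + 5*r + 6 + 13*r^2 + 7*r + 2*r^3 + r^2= 2*r^3 + 14*r^2 + 12*r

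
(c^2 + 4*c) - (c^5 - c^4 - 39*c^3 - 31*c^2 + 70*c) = -c^5 + c^4 + 39*c^3 + 32*c^2 - 66*c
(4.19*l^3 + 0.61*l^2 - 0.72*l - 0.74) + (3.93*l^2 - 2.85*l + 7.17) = 4.19*l^3 + 4.54*l^2 - 3.57*l + 6.43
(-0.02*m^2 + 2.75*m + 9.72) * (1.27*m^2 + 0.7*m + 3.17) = -0.0254*m^4 + 3.4785*m^3 + 14.206*m^2 + 15.5215*m + 30.8124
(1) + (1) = 2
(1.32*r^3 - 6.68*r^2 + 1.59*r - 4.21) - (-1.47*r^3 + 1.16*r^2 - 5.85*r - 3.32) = 2.79*r^3 - 7.84*r^2 + 7.44*r - 0.89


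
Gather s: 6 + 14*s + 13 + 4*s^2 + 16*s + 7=4*s^2 + 30*s + 26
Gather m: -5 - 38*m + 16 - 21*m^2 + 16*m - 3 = -21*m^2 - 22*m + 8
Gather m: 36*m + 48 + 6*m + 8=42*m + 56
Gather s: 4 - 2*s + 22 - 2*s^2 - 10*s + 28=-2*s^2 - 12*s + 54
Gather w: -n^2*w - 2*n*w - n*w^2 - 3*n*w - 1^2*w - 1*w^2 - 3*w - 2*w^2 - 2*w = w^2*(-n - 3) + w*(-n^2 - 5*n - 6)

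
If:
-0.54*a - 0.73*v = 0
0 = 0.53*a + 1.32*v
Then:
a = 0.00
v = 0.00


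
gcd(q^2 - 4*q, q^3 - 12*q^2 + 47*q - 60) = q - 4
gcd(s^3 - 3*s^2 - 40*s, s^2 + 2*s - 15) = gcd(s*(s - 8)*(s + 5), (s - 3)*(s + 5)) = s + 5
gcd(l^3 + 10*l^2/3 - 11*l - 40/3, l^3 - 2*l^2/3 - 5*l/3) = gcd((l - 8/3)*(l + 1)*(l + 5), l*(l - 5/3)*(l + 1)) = l + 1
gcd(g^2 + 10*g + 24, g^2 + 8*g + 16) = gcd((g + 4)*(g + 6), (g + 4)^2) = g + 4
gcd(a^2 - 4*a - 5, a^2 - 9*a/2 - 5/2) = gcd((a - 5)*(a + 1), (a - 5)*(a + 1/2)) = a - 5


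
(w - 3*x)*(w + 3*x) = w^2 - 9*x^2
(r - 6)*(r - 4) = r^2 - 10*r + 24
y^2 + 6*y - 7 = (y - 1)*(y + 7)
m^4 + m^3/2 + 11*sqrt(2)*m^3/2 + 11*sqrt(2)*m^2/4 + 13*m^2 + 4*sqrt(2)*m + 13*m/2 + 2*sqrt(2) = (m + 1/2)*(m + sqrt(2)/2)*(m + sqrt(2))*(m + 4*sqrt(2))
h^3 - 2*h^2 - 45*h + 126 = (h - 6)*(h - 3)*(h + 7)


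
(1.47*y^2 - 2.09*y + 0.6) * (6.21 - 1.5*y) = -2.205*y^3 + 12.2637*y^2 - 13.8789*y + 3.726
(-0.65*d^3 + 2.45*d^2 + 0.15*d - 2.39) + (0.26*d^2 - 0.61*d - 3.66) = -0.65*d^3 + 2.71*d^2 - 0.46*d - 6.05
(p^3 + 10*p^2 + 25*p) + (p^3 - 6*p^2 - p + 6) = 2*p^3 + 4*p^2 + 24*p + 6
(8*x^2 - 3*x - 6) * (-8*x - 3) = -64*x^3 + 57*x + 18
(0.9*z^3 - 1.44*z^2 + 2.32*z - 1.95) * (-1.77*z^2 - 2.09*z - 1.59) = -1.593*z^5 + 0.6678*z^4 - 2.5278*z^3 + 0.8923*z^2 + 0.3867*z + 3.1005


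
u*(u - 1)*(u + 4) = u^3 + 3*u^2 - 4*u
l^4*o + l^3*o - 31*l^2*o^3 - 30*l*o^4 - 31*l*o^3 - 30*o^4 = (l - 6*o)*(l + o)*(l + 5*o)*(l*o + o)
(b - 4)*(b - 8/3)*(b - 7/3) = b^3 - 9*b^2 + 236*b/9 - 224/9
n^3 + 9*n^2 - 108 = (n - 3)*(n + 6)^2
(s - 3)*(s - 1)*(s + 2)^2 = s^4 - 9*s^2 - 4*s + 12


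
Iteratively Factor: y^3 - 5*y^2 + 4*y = (y)*(y^2 - 5*y + 4) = y*(y - 1)*(y - 4)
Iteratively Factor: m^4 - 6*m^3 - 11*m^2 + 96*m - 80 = (m - 4)*(m^3 - 2*m^2 - 19*m + 20) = (m - 5)*(m - 4)*(m^2 + 3*m - 4) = (m - 5)*(m - 4)*(m + 4)*(m - 1)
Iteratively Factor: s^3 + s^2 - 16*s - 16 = (s - 4)*(s^2 + 5*s + 4) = (s - 4)*(s + 1)*(s + 4)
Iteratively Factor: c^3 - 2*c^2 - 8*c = (c - 4)*(c^2 + 2*c) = (c - 4)*(c + 2)*(c)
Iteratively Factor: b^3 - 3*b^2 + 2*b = (b)*(b^2 - 3*b + 2) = b*(b - 2)*(b - 1)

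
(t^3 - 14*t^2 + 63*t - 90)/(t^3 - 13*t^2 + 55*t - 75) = (t - 6)/(t - 5)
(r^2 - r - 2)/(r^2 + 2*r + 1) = (r - 2)/(r + 1)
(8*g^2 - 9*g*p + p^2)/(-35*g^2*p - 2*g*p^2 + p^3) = (-8*g^2 + 9*g*p - p^2)/(p*(35*g^2 + 2*g*p - p^2))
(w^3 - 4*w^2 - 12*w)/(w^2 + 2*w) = w - 6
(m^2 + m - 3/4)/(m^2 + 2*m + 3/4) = (2*m - 1)/(2*m + 1)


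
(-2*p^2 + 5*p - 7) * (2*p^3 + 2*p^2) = -4*p^5 + 6*p^4 - 4*p^3 - 14*p^2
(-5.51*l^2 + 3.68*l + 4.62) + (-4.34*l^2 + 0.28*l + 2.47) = -9.85*l^2 + 3.96*l + 7.09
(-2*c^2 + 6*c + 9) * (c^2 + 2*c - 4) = -2*c^4 + 2*c^3 + 29*c^2 - 6*c - 36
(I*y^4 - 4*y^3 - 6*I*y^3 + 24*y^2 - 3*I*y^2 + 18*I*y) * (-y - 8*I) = -I*y^5 + 12*y^4 + 6*I*y^4 - 72*y^3 + 35*I*y^3 - 24*y^2 - 210*I*y^2 + 144*y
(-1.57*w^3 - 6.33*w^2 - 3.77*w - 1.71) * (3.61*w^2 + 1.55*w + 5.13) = -5.6677*w^5 - 25.2848*w^4 - 31.4753*w^3 - 44.4895*w^2 - 21.9906*w - 8.7723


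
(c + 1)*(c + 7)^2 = c^3 + 15*c^2 + 63*c + 49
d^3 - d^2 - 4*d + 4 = (d - 2)*(d - 1)*(d + 2)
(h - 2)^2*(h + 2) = h^3 - 2*h^2 - 4*h + 8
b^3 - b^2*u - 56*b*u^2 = b*(b - 8*u)*(b + 7*u)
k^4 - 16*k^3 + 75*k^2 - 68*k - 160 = (k - 8)*(k - 5)*(k - 4)*(k + 1)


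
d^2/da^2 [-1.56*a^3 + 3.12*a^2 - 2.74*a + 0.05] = 6.24 - 9.36*a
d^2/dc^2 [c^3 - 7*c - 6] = 6*c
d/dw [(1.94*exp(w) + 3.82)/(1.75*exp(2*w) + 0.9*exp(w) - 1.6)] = (-(1.94*exp(w) + 3.82)*(3.5*exp(w) + 0.9) + 3.395*exp(2*w) + 1.746*exp(w) - 3.104)*exp(w)/(1.75*exp(2*w) + 0.9*exp(w) - 1.6)^2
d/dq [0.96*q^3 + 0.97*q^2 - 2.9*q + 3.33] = 2.88*q^2 + 1.94*q - 2.9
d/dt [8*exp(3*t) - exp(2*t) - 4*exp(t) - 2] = 2*(12*exp(2*t) - exp(t) - 2)*exp(t)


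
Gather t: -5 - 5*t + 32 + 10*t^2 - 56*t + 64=10*t^2 - 61*t + 91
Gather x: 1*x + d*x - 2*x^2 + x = -2*x^2 + x*(d + 2)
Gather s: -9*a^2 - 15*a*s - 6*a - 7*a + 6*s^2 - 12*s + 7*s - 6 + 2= -9*a^2 - 13*a + 6*s^2 + s*(-15*a - 5) - 4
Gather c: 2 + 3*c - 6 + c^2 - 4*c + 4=c^2 - c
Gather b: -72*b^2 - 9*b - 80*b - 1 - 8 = -72*b^2 - 89*b - 9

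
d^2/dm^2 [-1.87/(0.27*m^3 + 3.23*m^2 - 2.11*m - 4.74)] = ((3.0294*m + 12.0802)*(0.27*m^3 + 3.23*m^2 - 2.11*m - 4.74) - 1.87*(0.81*m^2 + 6.46*m - 2.11)*(1.62*m^2 + 12.92*m - 4.22))/(0.27*m^3 + 3.23*m^2 - 2.11*m - 4.74)^3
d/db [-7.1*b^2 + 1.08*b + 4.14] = 1.08 - 14.2*b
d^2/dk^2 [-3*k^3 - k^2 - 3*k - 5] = -18*k - 2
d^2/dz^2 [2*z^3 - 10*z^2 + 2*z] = 12*z - 20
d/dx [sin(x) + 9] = cos(x)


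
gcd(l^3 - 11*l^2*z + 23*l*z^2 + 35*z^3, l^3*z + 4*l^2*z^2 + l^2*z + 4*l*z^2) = 1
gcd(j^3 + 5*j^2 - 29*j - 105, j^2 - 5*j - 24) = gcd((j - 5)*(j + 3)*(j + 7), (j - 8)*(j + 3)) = j + 3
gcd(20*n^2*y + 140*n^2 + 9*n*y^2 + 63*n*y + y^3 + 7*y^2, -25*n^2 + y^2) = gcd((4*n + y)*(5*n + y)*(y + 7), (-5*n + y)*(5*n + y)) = 5*n + y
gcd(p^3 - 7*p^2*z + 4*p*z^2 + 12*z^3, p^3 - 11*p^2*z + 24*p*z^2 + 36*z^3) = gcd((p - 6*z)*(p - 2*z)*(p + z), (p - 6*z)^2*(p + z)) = -p^2 + 5*p*z + 6*z^2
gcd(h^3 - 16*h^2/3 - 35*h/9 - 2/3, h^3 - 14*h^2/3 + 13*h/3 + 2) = h + 1/3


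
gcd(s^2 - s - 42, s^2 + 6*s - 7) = 1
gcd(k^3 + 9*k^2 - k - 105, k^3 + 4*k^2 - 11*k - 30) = k^2 + 2*k - 15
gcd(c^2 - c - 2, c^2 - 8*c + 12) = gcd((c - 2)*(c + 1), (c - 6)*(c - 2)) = c - 2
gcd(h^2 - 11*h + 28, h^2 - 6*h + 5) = 1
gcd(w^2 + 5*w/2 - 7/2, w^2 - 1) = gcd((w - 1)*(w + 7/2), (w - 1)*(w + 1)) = w - 1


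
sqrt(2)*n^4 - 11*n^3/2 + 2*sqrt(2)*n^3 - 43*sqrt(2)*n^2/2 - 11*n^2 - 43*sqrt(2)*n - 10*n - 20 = (n + 2)*(n - 5*sqrt(2))*(n + 2*sqrt(2))*(sqrt(2)*n + 1/2)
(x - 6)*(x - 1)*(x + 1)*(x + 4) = x^4 - 2*x^3 - 25*x^2 + 2*x + 24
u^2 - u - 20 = (u - 5)*(u + 4)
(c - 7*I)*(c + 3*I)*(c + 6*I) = c^3 + 2*I*c^2 + 45*c + 126*I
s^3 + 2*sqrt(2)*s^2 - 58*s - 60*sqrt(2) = (s - 5*sqrt(2))*(s + sqrt(2))*(s + 6*sqrt(2))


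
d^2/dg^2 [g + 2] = 0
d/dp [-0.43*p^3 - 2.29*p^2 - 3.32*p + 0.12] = -1.29*p^2 - 4.58*p - 3.32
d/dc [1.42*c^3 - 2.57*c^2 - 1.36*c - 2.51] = 4.26*c^2 - 5.14*c - 1.36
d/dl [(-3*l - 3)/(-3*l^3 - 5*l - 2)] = 3*(3*l^3 + 5*l - (l + 1)*(9*l^2 + 5) + 2)/(3*l^3 + 5*l + 2)^2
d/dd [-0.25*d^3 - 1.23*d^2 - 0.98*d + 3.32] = -0.75*d^2 - 2.46*d - 0.98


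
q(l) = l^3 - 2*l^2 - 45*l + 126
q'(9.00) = 162.00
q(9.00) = 288.00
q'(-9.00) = 234.00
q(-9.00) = -360.00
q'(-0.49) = -42.32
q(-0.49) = 147.45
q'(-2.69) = -12.53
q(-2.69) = 213.11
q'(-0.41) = -42.86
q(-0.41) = 144.04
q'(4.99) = 9.74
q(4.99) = -24.10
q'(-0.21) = -44.03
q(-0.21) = 135.35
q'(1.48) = -44.35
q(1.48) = 58.26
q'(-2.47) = -16.82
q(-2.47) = 209.88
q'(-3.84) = 14.60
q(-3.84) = 212.69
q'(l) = 3*l^2 - 4*l - 45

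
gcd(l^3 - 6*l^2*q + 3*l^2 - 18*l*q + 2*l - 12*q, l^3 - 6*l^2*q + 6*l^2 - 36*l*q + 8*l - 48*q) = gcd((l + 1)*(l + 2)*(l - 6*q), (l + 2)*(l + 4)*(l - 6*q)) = -l^2 + 6*l*q - 2*l + 12*q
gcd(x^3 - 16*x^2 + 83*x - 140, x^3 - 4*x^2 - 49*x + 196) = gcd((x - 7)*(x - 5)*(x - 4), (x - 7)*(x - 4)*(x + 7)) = x^2 - 11*x + 28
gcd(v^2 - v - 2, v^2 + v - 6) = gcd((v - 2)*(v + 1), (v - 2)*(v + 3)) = v - 2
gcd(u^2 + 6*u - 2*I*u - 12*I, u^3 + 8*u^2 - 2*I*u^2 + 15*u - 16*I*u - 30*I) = u - 2*I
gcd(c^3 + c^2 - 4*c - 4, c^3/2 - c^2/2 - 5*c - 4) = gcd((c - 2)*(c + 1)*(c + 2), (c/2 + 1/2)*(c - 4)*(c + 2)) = c^2 + 3*c + 2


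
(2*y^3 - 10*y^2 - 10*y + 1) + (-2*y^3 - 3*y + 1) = -10*y^2 - 13*y + 2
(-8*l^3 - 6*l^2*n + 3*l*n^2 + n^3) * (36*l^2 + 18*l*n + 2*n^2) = -288*l^5 - 360*l^4*n - 16*l^3*n^2 + 78*l^2*n^3 + 24*l*n^4 + 2*n^5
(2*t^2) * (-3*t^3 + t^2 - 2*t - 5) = -6*t^5 + 2*t^4 - 4*t^3 - 10*t^2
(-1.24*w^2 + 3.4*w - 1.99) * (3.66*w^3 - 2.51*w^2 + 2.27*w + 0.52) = -4.5384*w^5 + 15.5564*w^4 - 18.6322*w^3 + 12.0681*w^2 - 2.7493*w - 1.0348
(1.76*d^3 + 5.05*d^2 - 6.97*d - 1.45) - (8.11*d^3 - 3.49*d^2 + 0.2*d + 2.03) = -6.35*d^3 + 8.54*d^2 - 7.17*d - 3.48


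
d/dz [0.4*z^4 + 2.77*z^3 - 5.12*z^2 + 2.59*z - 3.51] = 1.6*z^3 + 8.31*z^2 - 10.24*z + 2.59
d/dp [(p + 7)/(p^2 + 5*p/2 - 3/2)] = 2*(2*p^2 + 5*p - (p + 7)*(4*p + 5) - 3)/(2*p^2 + 5*p - 3)^2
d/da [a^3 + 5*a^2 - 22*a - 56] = 3*a^2 + 10*a - 22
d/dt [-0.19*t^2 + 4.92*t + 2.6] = 4.92 - 0.38*t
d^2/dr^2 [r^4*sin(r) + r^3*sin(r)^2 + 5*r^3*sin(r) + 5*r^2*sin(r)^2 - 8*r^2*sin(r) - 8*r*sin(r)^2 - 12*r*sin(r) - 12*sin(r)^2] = -r^4*sin(r) - 5*r^3*sin(r) + 8*r^3*cos(r) + 2*r^3*cos(2*r) + 20*r^2*sin(r) + 6*r^2*sin(2*r) + 30*r^2*cos(r) + 10*r^2*cos(2*r) + 42*r*sin(r) + 20*r*sin(2*r) - 32*r*cos(r) - 19*r*cos(2*r) + 3*r - 16*sin(r) - 16*sin(2*r) - 24*cos(r) - 29*cos(2*r) + 5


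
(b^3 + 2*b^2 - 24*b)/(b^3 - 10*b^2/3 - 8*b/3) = 3*(b + 6)/(3*b + 2)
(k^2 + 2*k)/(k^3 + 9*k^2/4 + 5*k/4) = 4*(k + 2)/(4*k^2 + 9*k + 5)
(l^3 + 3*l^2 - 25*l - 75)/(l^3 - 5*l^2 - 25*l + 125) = (l + 3)/(l - 5)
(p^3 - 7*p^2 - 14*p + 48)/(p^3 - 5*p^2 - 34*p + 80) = (p + 3)/(p + 5)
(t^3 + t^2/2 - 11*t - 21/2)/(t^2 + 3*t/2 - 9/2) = (2*t^2 - 5*t - 7)/(2*t - 3)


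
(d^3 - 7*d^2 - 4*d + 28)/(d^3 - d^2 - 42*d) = (d^2 - 4)/(d*(d + 6))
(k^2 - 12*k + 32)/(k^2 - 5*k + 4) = (k - 8)/(k - 1)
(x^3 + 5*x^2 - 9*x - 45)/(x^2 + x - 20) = (x^2 - 9)/(x - 4)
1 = 1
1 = 1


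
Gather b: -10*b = -10*b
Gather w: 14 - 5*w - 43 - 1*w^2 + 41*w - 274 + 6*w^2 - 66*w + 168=5*w^2 - 30*w - 135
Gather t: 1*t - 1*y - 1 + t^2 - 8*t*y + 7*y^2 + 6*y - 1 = t^2 + t*(1 - 8*y) + 7*y^2 + 5*y - 2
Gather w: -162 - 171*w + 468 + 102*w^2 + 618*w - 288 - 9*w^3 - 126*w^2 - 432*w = -9*w^3 - 24*w^2 + 15*w + 18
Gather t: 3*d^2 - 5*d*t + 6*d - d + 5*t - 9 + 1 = 3*d^2 + 5*d + t*(5 - 5*d) - 8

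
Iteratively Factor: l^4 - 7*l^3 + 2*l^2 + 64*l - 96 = (l + 3)*(l^3 - 10*l^2 + 32*l - 32) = (l - 2)*(l + 3)*(l^2 - 8*l + 16) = (l - 4)*(l - 2)*(l + 3)*(l - 4)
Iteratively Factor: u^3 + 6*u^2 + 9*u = (u)*(u^2 + 6*u + 9) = u*(u + 3)*(u + 3)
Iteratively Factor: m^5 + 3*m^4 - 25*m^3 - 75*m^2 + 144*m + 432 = (m - 3)*(m^4 + 6*m^3 - 7*m^2 - 96*m - 144) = (m - 3)*(m + 3)*(m^3 + 3*m^2 - 16*m - 48) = (m - 4)*(m - 3)*(m + 3)*(m^2 + 7*m + 12) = (m - 4)*(m - 3)*(m + 3)^2*(m + 4)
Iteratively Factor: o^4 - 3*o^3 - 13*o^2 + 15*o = (o - 1)*(o^3 - 2*o^2 - 15*o) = (o - 5)*(o - 1)*(o^2 + 3*o) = o*(o - 5)*(o - 1)*(o + 3)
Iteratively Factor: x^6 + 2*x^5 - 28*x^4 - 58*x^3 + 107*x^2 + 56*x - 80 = (x - 1)*(x^5 + 3*x^4 - 25*x^3 - 83*x^2 + 24*x + 80) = (x - 5)*(x - 1)*(x^4 + 8*x^3 + 15*x^2 - 8*x - 16) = (x - 5)*(x - 1)*(x + 4)*(x^3 + 4*x^2 - x - 4) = (x - 5)*(x - 1)^2*(x + 4)*(x^2 + 5*x + 4) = (x - 5)*(x - 1)^2*(x + 1)*(x + 4)*(x + 4)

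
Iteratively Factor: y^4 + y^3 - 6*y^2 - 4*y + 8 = (y + 2)*(y^3 - y^2 - 4*y + 4) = (y - 2)*(y + 2)*(y^2 + y - 2) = (y - 2)*(y + 2)^2*(y - 1)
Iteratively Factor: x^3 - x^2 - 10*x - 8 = (x + 2)*(x^2 - 3*x - 4) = (x - 4)*(x + 2)*(x + 1)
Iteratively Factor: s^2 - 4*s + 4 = (s - 2)*(s - 2)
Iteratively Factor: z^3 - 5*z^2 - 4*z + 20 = (z - 5)*(z^2 - 4) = (z - 5)*(z + 2)*(z - 2)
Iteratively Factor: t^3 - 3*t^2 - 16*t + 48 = (t + 4)*(t^2 - 7*t + 12) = (t - 4)*(t + 4)*(t - 3)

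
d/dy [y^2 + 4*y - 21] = 2*y + 4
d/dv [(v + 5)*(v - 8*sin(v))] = v - (v + 5)*(8*cos(v) - 1) - 8*sin(v)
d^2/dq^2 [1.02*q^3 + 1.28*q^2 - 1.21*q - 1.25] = 6.12*q + 2.56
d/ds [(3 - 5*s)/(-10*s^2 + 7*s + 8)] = (-50*s^2 + 60*s - 61)/(100*s^4 - 140*s^3 - 111*s^2 + 112*s + 64)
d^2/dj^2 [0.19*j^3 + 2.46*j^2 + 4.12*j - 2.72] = 1.14*j + 4.92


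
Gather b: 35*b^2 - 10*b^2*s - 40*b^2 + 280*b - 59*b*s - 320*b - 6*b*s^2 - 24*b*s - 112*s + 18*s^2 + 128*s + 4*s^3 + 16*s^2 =b^2*(-10*s - 5) + b*(-6*s^2 - 83*s - 40) + 4*s^3 + 34*s^2 + 16*s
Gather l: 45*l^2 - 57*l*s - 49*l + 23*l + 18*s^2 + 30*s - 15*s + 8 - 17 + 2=45*l^2 + l*(-57*s - 26) + 18*s^2 + 15*s - 7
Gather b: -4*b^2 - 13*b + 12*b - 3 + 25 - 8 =-4*b^2 - b + 14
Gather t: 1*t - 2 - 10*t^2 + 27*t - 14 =-10*t^2 + 28*t - 16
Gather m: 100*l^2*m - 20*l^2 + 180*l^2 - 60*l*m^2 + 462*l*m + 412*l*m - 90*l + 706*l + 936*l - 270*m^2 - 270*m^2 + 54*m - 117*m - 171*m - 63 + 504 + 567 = 160*l^2 + 1552*l + m^2*(-60*l - 540) + m*(100*l^2 + 874*l - 234) + 1008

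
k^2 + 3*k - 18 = (k - 3)*(k + 6)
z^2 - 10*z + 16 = (z - 8)*(z - 2)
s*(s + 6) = s^2 + 6*s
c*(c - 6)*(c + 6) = c^3 - 36*c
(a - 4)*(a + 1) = a^2 - 3*a - 4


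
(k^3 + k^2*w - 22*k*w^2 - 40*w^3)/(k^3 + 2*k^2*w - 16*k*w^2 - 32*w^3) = (-k + 5*w)/(-k + 4*w)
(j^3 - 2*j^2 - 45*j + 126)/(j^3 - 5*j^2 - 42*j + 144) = (j^2 + j - 42)/(j^2 - 2*j - 48)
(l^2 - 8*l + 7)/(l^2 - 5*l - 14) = (l - 1)/(l + 2)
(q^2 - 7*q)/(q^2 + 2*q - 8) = q*(q - 7)/(q^2 + 2*q - 8)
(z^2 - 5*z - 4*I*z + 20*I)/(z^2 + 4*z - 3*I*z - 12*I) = (z^2 - z*(5 + 4*I) + 20*I)/(z^2 + z*(4 - 3*I) - 12*I)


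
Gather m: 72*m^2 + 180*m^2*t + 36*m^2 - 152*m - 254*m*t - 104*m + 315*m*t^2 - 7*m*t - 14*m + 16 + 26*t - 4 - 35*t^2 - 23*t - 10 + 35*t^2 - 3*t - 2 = m^2*(180*t + 108) + m*(315*t^2 - 261*t - 270)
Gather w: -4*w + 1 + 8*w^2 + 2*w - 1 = 8*w^2 - 2*w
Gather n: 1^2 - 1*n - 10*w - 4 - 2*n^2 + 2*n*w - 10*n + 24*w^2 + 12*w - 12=-2*n^2 + n*(2*w - 11) + 24*w^2 + 2*w - 15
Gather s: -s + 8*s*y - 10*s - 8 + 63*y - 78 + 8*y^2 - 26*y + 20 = s*(8*y - 11) + 8*y^2 + 37*y - 66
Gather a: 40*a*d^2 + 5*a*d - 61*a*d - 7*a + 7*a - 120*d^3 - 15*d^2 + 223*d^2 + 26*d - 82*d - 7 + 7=a*(40*d^2 - 56*d) - 120*d^3 + 208*d^2 - 56*d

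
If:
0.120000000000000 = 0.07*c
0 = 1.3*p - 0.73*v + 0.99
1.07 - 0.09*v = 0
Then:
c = 1.71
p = 5.91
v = 11.89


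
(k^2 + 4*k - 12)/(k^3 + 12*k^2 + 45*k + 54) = (k - 2)/(k^2 + 6*k + 9)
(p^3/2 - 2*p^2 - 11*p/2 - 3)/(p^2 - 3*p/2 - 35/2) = (-p^3 + 4*p^2 + 11*p + 6)/(-2*p^2 + 3*p + 35)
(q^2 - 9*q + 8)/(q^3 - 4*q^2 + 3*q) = (q - 8)/(q*(q - 3))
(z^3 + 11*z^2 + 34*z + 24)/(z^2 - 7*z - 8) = (z^2 + 10*z + 24)/(z - 8)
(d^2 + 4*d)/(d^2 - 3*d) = (d + 4)/(d - 3)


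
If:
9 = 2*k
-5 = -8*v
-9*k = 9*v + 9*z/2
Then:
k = 9/2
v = 5/8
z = -41/4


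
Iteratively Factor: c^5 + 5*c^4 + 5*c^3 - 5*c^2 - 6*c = (c + 2)*(c^4 + 3*c^3 - c^2 - 3*c) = (c + 1)*(c + 2)*(c^3 + 2*c^2 - 3*c) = (c + 1)*(c + 2)*(c + 3)*(c^2 - c) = c*(c + 1)*(c + 2)*(c + 3)*(c - 1)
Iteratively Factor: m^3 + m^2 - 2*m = (m)*(m^2 + m - 2) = m*(m + 2)*(m - 1)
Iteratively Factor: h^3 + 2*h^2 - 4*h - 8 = (h + 2)*(h^2 - 4) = (h - 2)*(h + 2)*(h + 2)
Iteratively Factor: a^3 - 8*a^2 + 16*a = (a - 4)*(a^2 - 4*a) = (a - 4)^2*(a)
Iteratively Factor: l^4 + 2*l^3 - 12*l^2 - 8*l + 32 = (l + 4)*(l^3 - 2*l^2 - 4*l + 8) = (l - 2)*(l + 4)*(l^2 - 4) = (l - 2)^2*(l + 4)*(l + 2)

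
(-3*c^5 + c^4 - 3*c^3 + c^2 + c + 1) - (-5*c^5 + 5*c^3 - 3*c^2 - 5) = 2*c^5 + c^4 - 8*c^3 + 4*c^2 + c + 6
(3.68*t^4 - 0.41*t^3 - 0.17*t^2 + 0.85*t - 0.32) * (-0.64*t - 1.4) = -2.3552*t^5 - 4.8896*t^4 + 0.6828*t^3 - 0.306*t^2 - 0.9852*t + 0.448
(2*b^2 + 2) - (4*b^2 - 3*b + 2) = -2*b^2 + 3*b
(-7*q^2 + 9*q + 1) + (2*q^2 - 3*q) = -5*q^2 + 6*q + 1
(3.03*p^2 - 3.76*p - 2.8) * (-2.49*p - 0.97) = -7.5447*p^3 + 6.4233*p^2 + 10.6192*p + 2.716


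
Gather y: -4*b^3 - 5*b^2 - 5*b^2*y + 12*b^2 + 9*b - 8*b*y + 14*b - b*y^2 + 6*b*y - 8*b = -4*b^3 + 7*b^2 - b*y^2 + 15*b + y*(-5*b^2 - 2*b)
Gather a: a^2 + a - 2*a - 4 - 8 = a^2 - a - 12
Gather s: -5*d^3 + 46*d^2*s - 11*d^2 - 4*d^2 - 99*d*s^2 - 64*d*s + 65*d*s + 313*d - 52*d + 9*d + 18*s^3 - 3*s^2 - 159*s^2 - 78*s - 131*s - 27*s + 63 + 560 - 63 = -5*d^3 - 15*d^2 + 270*d + 18*s^3 + s^2*(-99*d - 162) + s*(46*d^2 + d - 236) + 560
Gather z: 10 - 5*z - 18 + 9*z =4*z - 8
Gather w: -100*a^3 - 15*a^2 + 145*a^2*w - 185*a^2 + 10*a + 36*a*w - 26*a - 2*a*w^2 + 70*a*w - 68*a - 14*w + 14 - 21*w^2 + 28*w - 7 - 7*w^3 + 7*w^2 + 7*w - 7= -100*a^3 - 200*a^2 - 84*a - 7*w^3 + w^2*(-2*a - 14) + w*(145*a^2 + 106*a + 21)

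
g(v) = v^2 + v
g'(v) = 2*v + 1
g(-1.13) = 0.15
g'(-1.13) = -1.26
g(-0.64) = -0.23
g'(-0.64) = -0.28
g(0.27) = 0.34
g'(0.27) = 1.54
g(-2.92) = 5.61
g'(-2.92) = -4.84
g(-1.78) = 1.39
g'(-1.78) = -2.56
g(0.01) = 0.01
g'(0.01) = 1.02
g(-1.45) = 0.65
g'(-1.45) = -1.90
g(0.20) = 0.24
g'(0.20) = 1.40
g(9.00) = 90.00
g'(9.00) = 19.00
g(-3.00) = 6.00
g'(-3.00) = -5.00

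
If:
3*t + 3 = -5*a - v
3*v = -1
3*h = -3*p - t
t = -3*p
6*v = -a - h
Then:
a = 2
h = 0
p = 38/27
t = -38/9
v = -1/3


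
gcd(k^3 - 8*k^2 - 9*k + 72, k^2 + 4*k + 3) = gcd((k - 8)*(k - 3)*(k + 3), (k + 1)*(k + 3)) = k + 3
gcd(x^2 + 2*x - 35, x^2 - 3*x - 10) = x - 5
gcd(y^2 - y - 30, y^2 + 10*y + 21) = 1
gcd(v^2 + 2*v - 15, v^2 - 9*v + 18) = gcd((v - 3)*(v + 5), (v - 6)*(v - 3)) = v - 3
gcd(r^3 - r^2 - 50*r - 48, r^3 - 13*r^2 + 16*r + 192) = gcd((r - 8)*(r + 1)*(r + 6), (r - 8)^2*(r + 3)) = r - 8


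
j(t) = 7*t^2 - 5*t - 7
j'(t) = 14*t - 5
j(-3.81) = 113.66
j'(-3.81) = -58.34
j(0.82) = -6.39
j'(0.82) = 6.48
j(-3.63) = 103.39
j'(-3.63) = -55.82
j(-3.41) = 91.45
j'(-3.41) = -52.74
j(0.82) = -6.39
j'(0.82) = 6.48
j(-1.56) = 17.84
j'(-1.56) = -26.84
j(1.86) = 7.92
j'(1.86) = 21.04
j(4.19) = 94.94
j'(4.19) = 53.66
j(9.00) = 515.00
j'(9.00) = 121.00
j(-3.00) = 71.00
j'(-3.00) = -47.00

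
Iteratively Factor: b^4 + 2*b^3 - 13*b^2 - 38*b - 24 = (b - 4)*(b^3 + 6*b^2 + 11*b + 6) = (b - 4)*(b + 1)*(b^2 + 5*b + 6) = (b - 4)*(b + 1)*(b + 3)*(b + 2)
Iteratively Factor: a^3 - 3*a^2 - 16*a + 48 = (a - 4)*(a^2 + a - 12) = (a - 4)*(a - 3)*(a + 4)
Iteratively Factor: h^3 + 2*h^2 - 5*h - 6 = (h + 1)*(h^2 + h - 6) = (h + 1)*(h + 3)*(h - 2)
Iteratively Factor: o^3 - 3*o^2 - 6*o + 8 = (o - 4)*(o^2 + o - 2) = (o - 4)*(o - 1)*(o + 2)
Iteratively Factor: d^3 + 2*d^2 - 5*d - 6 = (d + 1)*(d^2 + d - 6) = (d - 2)*(d + 1)*(d + 3)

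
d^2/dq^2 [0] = 0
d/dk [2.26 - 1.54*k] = -1.54000000000000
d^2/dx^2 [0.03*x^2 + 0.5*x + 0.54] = 0.0600000000000000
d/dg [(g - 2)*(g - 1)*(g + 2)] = 3*g^2 - 2*g - 4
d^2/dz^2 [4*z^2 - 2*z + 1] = 8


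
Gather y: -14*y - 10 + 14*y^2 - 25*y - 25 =14*y^2 - 39*y - 35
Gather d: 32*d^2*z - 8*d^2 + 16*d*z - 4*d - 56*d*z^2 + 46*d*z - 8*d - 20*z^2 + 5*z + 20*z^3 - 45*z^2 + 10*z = d^2*(32*z - 8) + d*(-56*z^2 + 62*z - 12) + 20*z^3 - 65*z^2 + 15*z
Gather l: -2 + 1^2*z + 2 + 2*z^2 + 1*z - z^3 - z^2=-z^3 + z^2 + 2*z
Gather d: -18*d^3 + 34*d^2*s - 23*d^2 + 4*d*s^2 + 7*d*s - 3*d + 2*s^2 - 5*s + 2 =-18*d^3 + d^2*(34*s - 23) + d*(4*s^2 + 7*s - 3) + 2*s^2 - 5*s + 2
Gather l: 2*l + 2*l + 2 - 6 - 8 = 4*l - 12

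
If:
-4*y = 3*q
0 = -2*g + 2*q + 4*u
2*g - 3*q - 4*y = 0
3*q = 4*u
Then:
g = 0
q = 0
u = 0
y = 0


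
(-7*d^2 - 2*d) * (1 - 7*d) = 49*d^3 + 7*d^2 - 2*d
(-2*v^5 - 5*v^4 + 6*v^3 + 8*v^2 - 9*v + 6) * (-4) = 8*v^5 + 20*v^4 - 24*v^3 - 32*v^2 + 36*v - 24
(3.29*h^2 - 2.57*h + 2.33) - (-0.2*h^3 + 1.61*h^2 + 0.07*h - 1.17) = 0.2*h^3 + 1.68*h^2 - 2.64*h + 3.5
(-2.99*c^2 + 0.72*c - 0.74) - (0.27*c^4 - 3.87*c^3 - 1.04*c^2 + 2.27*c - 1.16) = -0.27*c^4 + 3.87*c^3 - 1.95*c^2 - 1.55*c + 0.42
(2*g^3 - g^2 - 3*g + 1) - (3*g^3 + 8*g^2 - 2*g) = -g^3 - 9*g^2 - g + 1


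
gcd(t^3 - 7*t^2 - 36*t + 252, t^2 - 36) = t^2 - 36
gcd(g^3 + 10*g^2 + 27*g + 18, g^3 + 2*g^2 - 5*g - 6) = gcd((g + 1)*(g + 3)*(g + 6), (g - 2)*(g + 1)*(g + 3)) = g^2 + 4*g + 3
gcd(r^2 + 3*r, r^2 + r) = r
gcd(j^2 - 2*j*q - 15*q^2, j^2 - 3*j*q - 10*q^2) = -j + 5*q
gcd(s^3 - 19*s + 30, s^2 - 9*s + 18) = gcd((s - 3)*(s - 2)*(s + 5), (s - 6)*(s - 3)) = s - 3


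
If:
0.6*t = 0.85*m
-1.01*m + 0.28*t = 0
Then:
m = 0.00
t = 0.00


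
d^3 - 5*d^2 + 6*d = d*(d - 3)*(d - 2)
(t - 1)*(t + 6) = t^2 + 5*t - 6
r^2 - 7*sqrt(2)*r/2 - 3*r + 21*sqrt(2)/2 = (r - 3)*(r - 7*sqrt(2)/2)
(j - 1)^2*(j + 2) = j^3 - 3*j + 2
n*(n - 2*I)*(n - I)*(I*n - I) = I*n^4 + 3*n^3 - I*n^3 - 3*n^2 - 2*I*n^2 + 2*I*n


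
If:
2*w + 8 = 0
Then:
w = -4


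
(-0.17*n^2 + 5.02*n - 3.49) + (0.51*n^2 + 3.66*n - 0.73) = 0.34*n^2 + 8.68*n - 4.22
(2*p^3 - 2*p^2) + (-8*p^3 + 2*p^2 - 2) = -6*p^3 - 2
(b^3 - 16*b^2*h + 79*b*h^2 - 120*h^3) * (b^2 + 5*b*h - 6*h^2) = b^5 - 11*b^4*h - 7*b^3*h^2 + 371*b^2*h^3 - 1074*b*h^4 + 720*h^5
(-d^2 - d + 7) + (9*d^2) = 8*d^2 - d + 7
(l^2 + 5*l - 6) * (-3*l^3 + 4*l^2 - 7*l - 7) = -3*l^5 - 11*l^4 + 31*l^3 - 66*l^2 + 7*l + 42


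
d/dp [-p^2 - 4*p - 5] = -2*p - 4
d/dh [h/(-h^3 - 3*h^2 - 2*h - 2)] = (-h^3 - 3*h^2 + h*(3*h^2 + 6*h + 2) - 2*h - 2)/(h^3 + 3*h^2 + 2*h + 2)^2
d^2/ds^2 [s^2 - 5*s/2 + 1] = 2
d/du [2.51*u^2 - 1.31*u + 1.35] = 5.02*u - 1.31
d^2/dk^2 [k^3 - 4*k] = 6*k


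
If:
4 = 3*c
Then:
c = 4/3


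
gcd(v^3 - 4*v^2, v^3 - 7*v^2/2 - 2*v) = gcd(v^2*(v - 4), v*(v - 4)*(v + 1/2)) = v^2 - 4*v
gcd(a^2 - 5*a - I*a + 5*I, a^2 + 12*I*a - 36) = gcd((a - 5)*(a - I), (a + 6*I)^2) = 1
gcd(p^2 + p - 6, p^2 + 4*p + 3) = p + 3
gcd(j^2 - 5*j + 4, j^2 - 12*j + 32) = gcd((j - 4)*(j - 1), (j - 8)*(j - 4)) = j - 4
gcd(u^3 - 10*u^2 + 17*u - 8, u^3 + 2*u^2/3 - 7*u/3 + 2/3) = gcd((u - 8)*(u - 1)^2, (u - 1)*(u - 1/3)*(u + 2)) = u - 1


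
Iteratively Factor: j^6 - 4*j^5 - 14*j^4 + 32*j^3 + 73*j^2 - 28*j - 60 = (j - 5)*(j^5 + j^4 - 9*j^3 - 13*j^2 + 8*j + 12) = (j - 5)*(j - 3)*(j^4 + 4*j^3 + 3*j^2 - 4*j - 4) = (j - 5)*(j - 3)*(j + 2)*(j^3 + 2*j^2 - j - 2) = (j - 5)*(j - 3)*(j + 1)*(j + 2)*(j^2 + j - 2) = (j - 5)*(j - 3)*(j + 1)*(j + 2)^2*(j - 1)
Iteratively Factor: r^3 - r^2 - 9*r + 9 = (r - 1)*(r^2 - 9) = (r - 1)*(r + 3)*(r - 3)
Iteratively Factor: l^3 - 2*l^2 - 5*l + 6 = (l - 1)*(l^2 - l - 6) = (l - 3)*(l - 1)*(l + 2)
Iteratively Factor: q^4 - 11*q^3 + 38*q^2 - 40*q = (q - 4)*(q^3 - 7*q^2 + 10*q) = q*(q - 4)*(q^2 - 7*q + 10) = q*(q - 5)*(q - 4)*(q - 2)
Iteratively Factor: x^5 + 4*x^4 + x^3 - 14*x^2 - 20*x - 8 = (x + 2)*(x^4 + 2*x^3 - 3*x^2 - 8*x - 4) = (x - 2)*(x + 2)*(x^3 + 4*x^2 + 5*x + 2) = (x - 2)*(x + 2)^2*(x^2 + 2*x + 1) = (x - 2)*(x + 1)*(x + 2)^2*(x + 1)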